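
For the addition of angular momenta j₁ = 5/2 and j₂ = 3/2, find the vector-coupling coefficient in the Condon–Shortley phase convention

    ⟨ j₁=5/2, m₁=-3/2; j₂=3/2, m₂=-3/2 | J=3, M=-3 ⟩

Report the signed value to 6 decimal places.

triangle: 1!*4!*2!/8! = 48/40320
(j±m)!: 1!*4!*0!*3!*0!*6! = 103680
prefactor² = (2J+1)*Δ*N² = 864
  k=0: +1/(0!*1!*4!*0!*0!*2!) = 1/48
Σ = 1/48  ⇒  CG² = 864*1/48² = 3/8
CG = +√(3/8) = +0.612372

+0.612372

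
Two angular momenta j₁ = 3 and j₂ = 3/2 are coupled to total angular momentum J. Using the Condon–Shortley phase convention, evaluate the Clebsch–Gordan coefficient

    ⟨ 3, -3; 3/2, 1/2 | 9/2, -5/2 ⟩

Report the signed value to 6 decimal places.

j₁+j₂−J=0  J+j₁−j₂=6  J−j₁+j₂=3  j₁+j₂+J+1=10
(j₁±m₁, j₂±m₂, J±M) = (0,6,2,1,2,7)
P² = 172800
sum k=0..0:
  [0] +1/1440 = 1/1440
S = 1/1440
C² = P²·S² = 1/12 ; C = +0.288675

+0.288675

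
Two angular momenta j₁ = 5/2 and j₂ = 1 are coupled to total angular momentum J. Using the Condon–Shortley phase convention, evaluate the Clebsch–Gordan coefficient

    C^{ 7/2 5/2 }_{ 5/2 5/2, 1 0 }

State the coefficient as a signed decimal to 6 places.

√[8·0!5!2!/8! · 5!0!1!1!6!1!] = √(28800/7)
  +(−1)^0/∏(0,0,0,1,5,1)! = 1/120  (running 1/120)
⟨..|..⟩ = √(28800/7)·(1/120) = +0.534522

+0.534522  (= +√(2/7))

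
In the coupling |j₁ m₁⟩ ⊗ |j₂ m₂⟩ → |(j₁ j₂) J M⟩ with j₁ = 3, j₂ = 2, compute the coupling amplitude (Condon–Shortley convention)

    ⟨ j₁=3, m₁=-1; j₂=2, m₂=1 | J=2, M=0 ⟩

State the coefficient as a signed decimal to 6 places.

√[5·3!3!1!/8! · 2!4!3!1!2!2!] = √(36/7)
  +(−1)^2/∏(2,1,2,1,1,0)! = 1/4  (running 1/4)
  +(−1)^3/∏(3,0,1,0,2,1)! = -1/12  (running 1/6)
⟨..|..⟩ = √(36/7)·(1/6) = +0.377964

+√(1/7) ≈ +0.377964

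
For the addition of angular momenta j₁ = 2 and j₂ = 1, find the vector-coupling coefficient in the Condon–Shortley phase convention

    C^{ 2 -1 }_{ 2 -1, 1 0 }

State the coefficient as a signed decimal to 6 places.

-0.408248

triangle: 1!·3!·1!/6! = 6/720
(j±m)!: 1!·3!·1!·1!·1!·3! = 36
prefactor² = (2J+1)·Δ·N² = 3/2
  k=0: +1/(0!·1!·3!·1!·0!·0!) = 1/6
  k=1: −1/(1!·0!·2!·0!·1!·1!) = -1/2
Σ = -1/3  ⇒  CG² = 3/2·(-1/3)² = 1/6
CG = −√(1/6) = -0.408248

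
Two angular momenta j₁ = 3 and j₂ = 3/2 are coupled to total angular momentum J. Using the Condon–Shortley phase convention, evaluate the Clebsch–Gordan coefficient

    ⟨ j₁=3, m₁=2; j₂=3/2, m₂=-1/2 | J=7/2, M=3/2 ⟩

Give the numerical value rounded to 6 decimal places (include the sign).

+0.654654  (= +√(3/7))

triangle: 1!*5!*2!/9! = 240/362880
(j±m)!: 5!*1!*1!*2!*5!*2! = 57600
prefactor² = (2J+1)*Δ*N² = 6400/21
  k=0: +1/(0!*1!*1!*1!*4!*1!) = 1/24
  k=1: −1/(1!*0!*0!*0!*5!*2!) = -1/240
Σ = 3/80  ⇒  CG² = 6400/21*3/80² = 3/7
CG = +√(3/7) = +0.654654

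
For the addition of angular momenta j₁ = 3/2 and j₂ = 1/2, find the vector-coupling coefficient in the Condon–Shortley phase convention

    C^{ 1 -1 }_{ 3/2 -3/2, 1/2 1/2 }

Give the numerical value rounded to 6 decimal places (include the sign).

−√(3/4) = -0.866025

triangle: 1!×2!×0!/4! = 2/24
(j±m)!: 0!×3!×1!×0!×0!×2! = 12
prefactor² = (2J+1)×Δ×N² = 3
  k=1: −1/(1!×0!×2!×0!×0!×0!) = -1/2
Σ = -1/2  ⇒  CG² = 3×(-1/2)² = 3/4
CG = −√(3/4) = -0.866025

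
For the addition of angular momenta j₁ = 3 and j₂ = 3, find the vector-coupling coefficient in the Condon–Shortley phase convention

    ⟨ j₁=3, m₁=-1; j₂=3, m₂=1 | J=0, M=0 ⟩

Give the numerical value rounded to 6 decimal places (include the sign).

triangle: 6!×0!×0!/7! = 720/5040
(j±m)!: 2!×4!×4!×2!×0!×0! = 2304
prefactor² = (2J+1)×Δ×N² = 2304/7
  k=4: +1/(4!×2!×0!×0!×0!×0!) = 1/48
Σ = 1/48  ⇒  CG² = 2304/7×1/48² = 1/7
CG = +√(1/7) = +0.377964

+0.377964  (= +√(1/7))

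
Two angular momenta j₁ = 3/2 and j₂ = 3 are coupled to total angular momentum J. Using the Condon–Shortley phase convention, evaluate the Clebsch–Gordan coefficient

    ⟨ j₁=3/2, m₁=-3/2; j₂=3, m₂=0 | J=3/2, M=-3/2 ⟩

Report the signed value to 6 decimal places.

√[4·3!0!3!/7! · 0!3!3!3!0!3!] = √(1296/35)
  +(−1)^3/∏(3,0,0,0,0,3)! = -1/36  (running -1/36)
⟨..|..⟩ = √(1296/35)·(-1/36) = -0.169031

-0.169031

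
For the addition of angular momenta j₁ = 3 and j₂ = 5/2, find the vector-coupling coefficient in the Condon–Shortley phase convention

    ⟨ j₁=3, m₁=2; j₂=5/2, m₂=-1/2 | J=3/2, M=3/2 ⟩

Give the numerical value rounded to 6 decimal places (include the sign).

triangle: 4!*2!*1!/8! = 48/40320
(j±m)!: 5!*1!*2!*3!*3!*0! = 8640
prefactor² = (2J+1)*Δ*N² = 288/7
  k=1: −1/(1!*3!*0!*1!*2!*0!) = -1/12
Σ = -1/12  ⇒  CG² = 288/7*(-1/12)² = 2/7
CG = −√(2/7) = -0.534522

-0.534522  (= −√(2/7))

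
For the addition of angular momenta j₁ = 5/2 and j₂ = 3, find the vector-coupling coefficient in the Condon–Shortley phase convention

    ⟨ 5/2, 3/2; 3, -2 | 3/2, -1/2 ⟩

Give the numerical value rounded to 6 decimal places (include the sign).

−√(1/21) = -0.218218

√[4·4!1!2!/8! · 4!1!1!5!1!2!] = √(192/7)
  +(−1)^0/∏(0,4,1,1,0,1)! = 1/24  (running 1/24)
  +(−1)^1/∏(1,3,0,0,1,2)! = -1/12  (running -1/24)
⟨..|..⟩ = √(192/7)·(-1/24) = -0.218218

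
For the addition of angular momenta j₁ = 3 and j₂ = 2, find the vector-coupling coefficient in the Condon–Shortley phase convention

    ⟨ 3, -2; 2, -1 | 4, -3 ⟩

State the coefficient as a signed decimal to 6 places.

-0.223607

j₁+j₂−J=1  J+j₁−j₂=5  J−j₁+j₂=3  j₁+j₂+J+1=10
(j₁±m₁, j₂±m₂, J±M) = (1,5,1,3,1,7)
P² = 6480
sum k=0..1:
  [0] +1/240 = 1/240
  [1] −1/144 = -1/144
S = -1/360
C² = P²·S² = 1/20 ; C = -0.223607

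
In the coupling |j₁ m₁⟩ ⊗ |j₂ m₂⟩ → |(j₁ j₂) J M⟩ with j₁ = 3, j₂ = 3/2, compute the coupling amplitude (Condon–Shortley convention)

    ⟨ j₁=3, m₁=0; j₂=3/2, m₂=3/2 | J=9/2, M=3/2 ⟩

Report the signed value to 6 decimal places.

+0.487950

triangle: 0!*6!*3!/10! = 4320/3628800
(j±m)!: 3!*3!*3!*0!*6!*3! = 933120
prefactor² = (2J+1)*Δ*N² = 77760/7
  k=0: +1/(0!*0!*3!*3!*3!*0!) = 1/216
Σ = 1/216  ⇒  CG² = 77760/7*1/216² = 5/21
CG = +√(5/21) = +0.487950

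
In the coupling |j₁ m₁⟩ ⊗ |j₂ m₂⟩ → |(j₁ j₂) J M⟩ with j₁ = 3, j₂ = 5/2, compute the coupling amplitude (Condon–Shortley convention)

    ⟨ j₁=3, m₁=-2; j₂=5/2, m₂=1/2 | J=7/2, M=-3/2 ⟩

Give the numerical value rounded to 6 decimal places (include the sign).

triangle: 2!×4!×3!/10! = 288/3628800
(j±m)!: 1!×5!×3!×2!×2!×5! = 345600
prefactor² = (2J+1)×Δ×N² = 1536/7
  k=1: −1/(1!×1!×4!×2!×0!×1!) = -1/48
  k=2: +1/(2!×0!×3!×1!×1!×2!) = 1/24
Σ = 1/48  ⇒  CG² = 1536/7×1/48² = 2/21
CG = +√(2/21) = +0.308607

+√(2/21) ≈ +0.308607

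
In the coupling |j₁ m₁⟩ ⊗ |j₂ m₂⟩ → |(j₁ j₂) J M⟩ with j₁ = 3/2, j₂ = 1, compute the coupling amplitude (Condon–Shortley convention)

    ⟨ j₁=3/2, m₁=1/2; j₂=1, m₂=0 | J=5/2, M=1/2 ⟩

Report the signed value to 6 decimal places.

j₁+j₂−J=0  J+j₁−j₂=3  J−j₁+j₂=2  j₁+j₂+J+1=6
(j₁±m₁, j₂±m₂, J±M) = (2,1,1,1,3,2)
P² = 12/5
sum k=0..0:
  [0] +1/2 = 1/2
S = 1/2
C² = P²·S² = 3/5 ; C = +0.774597

+0.774597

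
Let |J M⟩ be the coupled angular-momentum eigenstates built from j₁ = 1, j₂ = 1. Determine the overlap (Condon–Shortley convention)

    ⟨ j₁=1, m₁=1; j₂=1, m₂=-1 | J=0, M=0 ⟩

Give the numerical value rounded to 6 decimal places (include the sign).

j₁+j₂−J=2  J+j₁−j₂=0  J−j₁+j₂=0  j₁+j₂+J+1=3
(j₁±m₁, j₂±m₂, J±M) = (2,0,0,2,0,0)
P² = 4/3
sum k=0..0:
  [0] +1/2 = 1/2
S = 1/2
C² = P²·S² = 1/3 ; C = +0.577350

+√(1/3) = +0.577350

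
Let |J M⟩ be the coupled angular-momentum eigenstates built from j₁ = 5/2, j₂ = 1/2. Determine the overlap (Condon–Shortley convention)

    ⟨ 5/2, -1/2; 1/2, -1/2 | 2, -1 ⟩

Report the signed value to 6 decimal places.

√[5·1!4!0!/6! · 2!3!0!1!1!3!] = √(12)
  +(−1)^0/∏(0,1,3,0,1,0)! = 1/6  (running 1/6)
⟨..|..⟩ = √(12)·(1/6) = +0.577350

+√(1/3) = +0.577350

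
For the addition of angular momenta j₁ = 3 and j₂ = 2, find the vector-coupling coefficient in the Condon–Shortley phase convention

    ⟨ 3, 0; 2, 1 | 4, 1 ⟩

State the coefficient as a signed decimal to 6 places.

√[9·1!5!3!/10! · 3!3!3!1!5!3!] = √(1944/7)
  +(−1)^0/∏(0,1,3,3,2,0)! = 1/72  (running 1/72)
  +(−1)^1/∏(1,0,2,2,3,1)! = -1/24  (running -1/36)
⟨..|..⟩ = √(1944/7)·(-1/36) = -0.462910

-0.462910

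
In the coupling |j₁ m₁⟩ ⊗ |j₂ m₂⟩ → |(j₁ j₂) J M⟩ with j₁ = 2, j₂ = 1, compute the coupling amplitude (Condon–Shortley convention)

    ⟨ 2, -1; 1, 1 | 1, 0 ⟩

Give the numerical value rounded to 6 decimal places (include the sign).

+√(3/10) = +0.547723

triangle: 2!·2!·0!/5! = 4/120
(j±m)!: 1!·3!·2!·0!·1!·1! = 12
prefactor² = (2J+1)·Δ·N² = 6/5
  k=2: +1/(2!·0!·1!·0!·1!·0!) = 1/2
Σ = 1/2  ⇒  CG² = 6/5·1/2² = 3/10
CG = +√(3/10) = +0.547723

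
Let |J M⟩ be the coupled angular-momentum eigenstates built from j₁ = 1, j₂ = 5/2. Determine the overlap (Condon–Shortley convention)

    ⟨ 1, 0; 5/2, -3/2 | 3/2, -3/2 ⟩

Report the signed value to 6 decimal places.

−√(4/15) ≈ -0.516398

j₁+j₂−J=2  J+j₁−j₂=0  J−j₁+j₂=3  j₁+j₂+J+1=6
(j₁±m₁, j₂±m₂, J±M) = (1,1,1,4,0,3)
P² = 48/5
sum k=1..1:
  [1] −1/6 = -1/6
S = -1/6
C² = P²·S² = 4/15 ; C = -0.516398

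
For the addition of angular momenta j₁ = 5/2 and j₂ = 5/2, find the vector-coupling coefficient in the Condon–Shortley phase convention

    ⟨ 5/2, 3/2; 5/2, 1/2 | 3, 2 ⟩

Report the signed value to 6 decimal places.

j₁+j₂−J=2  J+j₁−j₂=3  J−j₁+j₂=3  j₁+j₂+J+1=9
(j₁±m₁, j₂±m₂, J±M) = (4,1,3,2,5,1)
P² = 48
sum k=0..1:
  [0] +1/24 = 1/24
  [1] −1/12 = -1/12
S = -1/24
C² = P²·S² = 1/12 ; C = -0.288675

−√(1/12) = -0.288675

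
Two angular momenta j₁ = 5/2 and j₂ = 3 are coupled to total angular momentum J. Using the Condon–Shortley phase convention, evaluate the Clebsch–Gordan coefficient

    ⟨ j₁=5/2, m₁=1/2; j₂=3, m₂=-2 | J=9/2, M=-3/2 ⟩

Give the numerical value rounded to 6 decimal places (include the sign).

+0.604815  (= +√(169/462))

j₁+j₂−J=1  J+j₁−j₂=4  J−j₁+j₂=5  j₁+j₂+J+1=11
(j₁±m₁, j₂±m₂, J±M) = (3,2,1,5,3,6)
P² = 345600/77
sum k=0..1:
  [0] +1/96 = 1/96
  [1] −1/720 = -1/720
S = 13/1440
C² = P²·S² = 169/462 ; C = +0.604815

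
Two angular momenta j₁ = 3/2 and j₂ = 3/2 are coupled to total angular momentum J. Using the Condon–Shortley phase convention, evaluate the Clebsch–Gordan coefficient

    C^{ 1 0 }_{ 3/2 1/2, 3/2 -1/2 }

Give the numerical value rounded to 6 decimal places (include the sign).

√[3·2!1!1!/5! · 2!1!1!2!1!1!] = √(1/5)
  +(−1)^0/∏(0,2,1,1,0,0)! = 1/2  (running 1/2)
  +(−1)^1/∏(1,1,0,0,1,1)! = -1  (running -1/2)
⟨..|..⟩ = √(1/5)·(-1/2) = -0.223607

−√(1/20) = -0.223607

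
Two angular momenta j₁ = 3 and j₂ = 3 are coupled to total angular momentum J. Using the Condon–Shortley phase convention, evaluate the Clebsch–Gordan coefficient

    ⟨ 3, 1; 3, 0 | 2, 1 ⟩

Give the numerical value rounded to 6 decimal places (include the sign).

j₁+j₂−J=4  J+j₁−j₂=2  J−j₁+j₂=2  j₁+j₂+J+1=9
(j₁±m₁, j₂±m₂, J±M) = (4,2,3,3,3,1)
P² = 96/7
sum k=1..2:
  [1] −1/12 = -1/12
  [2] +1/8 = 1/8
S = 1/24
C² = P²·S² = 1/42 ; C = +0.154303

+0.154303  (= +√(1/42))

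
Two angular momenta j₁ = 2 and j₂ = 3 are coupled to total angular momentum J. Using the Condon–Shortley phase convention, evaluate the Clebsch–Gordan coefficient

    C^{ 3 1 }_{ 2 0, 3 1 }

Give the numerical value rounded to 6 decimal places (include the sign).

−√(3/20) = -0.387298

triangle: 2!×2!×4!/9! = 96/362880
(j±m)!: 2!×2!×4!×2!×4!×2! = 9216
prefactor² = (2J+1)×Δ×N² = 256/15
  k=0: +1/(0!×2!×2!×4!×0!×0!) = 1/96
  k=1: −1/(1!×1!×1!×3!×1!×1!) = -1/6
  k=2: +1/(2!×0!×0!×2!×2!×2!) = 1/16
Σ = -3/32  ⇒  CG² = 256/15×(-3/32)² = 3/20
CG = −√(3/20) = -0.387298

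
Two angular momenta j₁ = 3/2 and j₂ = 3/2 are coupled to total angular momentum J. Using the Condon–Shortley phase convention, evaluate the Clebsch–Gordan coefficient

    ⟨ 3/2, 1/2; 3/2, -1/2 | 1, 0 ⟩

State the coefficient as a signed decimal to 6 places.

-0.223607

√[3·2!1!1!/5! · 2!1!1!2!1!1!] = √(1/5)
  +(−1)^0/∏(0,2,1,1,0,0)! = 1/2  (running 1/2)
  +(−1)^1/∏(1,1,0,0,1,1)! = -1  (running -1/2)
⟨..|..⟩ = √(1/5)·(-1/2) = -0.223607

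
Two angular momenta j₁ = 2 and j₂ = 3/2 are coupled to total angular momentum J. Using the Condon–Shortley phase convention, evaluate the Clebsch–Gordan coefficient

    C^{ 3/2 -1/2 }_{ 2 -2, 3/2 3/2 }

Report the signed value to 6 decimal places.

√[4·2!2!1!/6! · 0!4!3!0!1!2!] = √(32/5)
  +(−1)^2/∏(2,0,2,1,0,0)! = 1/4  (running 1/4)
⟨..|..⟩ = √(32/5)·(1/4) = +0.632456

+0.632456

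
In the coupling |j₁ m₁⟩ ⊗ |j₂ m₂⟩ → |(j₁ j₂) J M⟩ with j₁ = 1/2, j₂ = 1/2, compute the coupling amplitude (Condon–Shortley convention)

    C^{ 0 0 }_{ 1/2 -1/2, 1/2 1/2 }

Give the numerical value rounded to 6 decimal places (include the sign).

-0.707107  (= −√(1/2))

j₁+j₂−J=1  J+j₁−j₂=0  J−j₁+j₂=0  j₁+j₂+J+1=2
(j₁±m₁, j₂±m₂, J±M) = (0,1,1,0,0,0)
P² = 1/2
sum k=1..1:
  [1] −1/1 = -1
S = -1
C² = P²·S² = 1/2 ; C = -0.707107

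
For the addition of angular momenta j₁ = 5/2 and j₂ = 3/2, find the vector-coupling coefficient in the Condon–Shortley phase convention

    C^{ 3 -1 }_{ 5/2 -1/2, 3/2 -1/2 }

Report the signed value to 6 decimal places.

+0.129099  (= +√(1/60))

√[7·1!4!2!/8! · 2!3!1!2!2!4!] = √(48/5)
  +(−1)^0/∏(0,1,3,1,1,1)! = 1/6  (running 1/6)
  +(−1)^1/∏(1,0,2,0,2,2)! = -1/8  (running 1/24)
⟨..|..⟩ = √(48/5)·(1/24) = +0.129099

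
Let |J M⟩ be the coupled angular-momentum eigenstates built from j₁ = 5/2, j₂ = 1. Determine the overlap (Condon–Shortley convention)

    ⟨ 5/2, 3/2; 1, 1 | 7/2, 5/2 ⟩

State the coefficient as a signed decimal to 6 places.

+√(5/7) ≈ +0.845154

j₁+j₂−J=0  J+j₁−j₂=5  J−j₁+j₂=2  j₁+j₂+J+1=8
(j₁±m₁, j₂±m₂, J±M) = (4,1,2,0,6,1)
P² = 11520/7
sum k=0..0:
  [0] +1/48 = 1/48
S = 1/48
C² = P²·S² = 5/7 ; C = +0.845154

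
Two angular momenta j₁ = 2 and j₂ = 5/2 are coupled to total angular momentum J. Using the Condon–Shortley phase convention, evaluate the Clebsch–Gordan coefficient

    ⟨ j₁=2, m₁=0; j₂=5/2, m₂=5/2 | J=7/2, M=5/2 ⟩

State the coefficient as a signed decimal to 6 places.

triangle: 1!·3!·4!/9! = 144/362880
(j±m)!: 2!·2!·5!·0!·6!·1! = 345600
prefactor² = (2J+1)·Δ·N² = 7680/7
  k=1: −1/(1!·0!·1!·4!·2!·0!) = -1/48
Σ = -1/48  ⇒  CG² = 7680/7·(-1/48)² = 10/21
CG = −√(10/21) = -0.690066

-0.690066  (= −√(10/21))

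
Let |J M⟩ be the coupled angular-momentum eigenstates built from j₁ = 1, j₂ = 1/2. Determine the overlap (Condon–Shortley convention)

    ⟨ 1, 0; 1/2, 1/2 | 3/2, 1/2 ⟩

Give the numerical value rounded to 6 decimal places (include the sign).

+√(2/3) = +0.816497

j₁+j₂−J=0  J+j₁−j₂=2  J−j₁+j₂=1  j₁+j₂+J+1=4
(j₁±m₁, j₂±m₂, J±M) = (1,1,1,0,2,1)
P² = 2/3
sum k=0..0:
  [0] +1/1 = 1
S = 1
C² = P²·S² = 2/3 ; C = +0.816497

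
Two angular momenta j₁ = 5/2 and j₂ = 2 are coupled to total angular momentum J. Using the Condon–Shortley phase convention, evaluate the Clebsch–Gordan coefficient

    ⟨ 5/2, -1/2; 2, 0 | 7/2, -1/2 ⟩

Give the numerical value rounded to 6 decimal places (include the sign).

-0.195180

√[8·1!4!3!/9! · 2!3!2!2!3!4!] = √(768/35)
  +(−1)^0/∏(0,1,3,2,1,1)! = 1/12  (running 1/12)
  +(−1)^1/∏(1,0,2,1,2,2)! = -1/8  (running -1/24)
⟨..|..⟩ = √(768/35)·(-1/24) = -0.195180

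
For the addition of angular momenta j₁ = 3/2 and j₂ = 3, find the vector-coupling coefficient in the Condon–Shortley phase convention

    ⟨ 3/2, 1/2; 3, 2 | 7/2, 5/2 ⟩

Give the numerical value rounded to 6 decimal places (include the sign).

√[8·1!2!5!/9! · 2!1!5!1!6!1!] = √(6400/7)
  +(−1)^0/∏(0,1,1,5,1,0)! = 1/120  (running 1/120)
  +(−1)^1/∏(1,0,0,4,2,1)! = -1/48  (running -1/80)
⟨..|..⟩ = √(6400/7)·(-1/80) = -0.377964

−√(1/7) = -0.377964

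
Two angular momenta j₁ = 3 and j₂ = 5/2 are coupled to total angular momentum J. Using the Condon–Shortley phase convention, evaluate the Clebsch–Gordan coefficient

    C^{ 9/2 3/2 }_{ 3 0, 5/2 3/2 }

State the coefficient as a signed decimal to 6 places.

−√(45/154) = -0.540562

j₁+j₂−J=1  J+j₁−j₂=5  J−j₁+j₂=4  j₁+j₂+J+1=11
(j₁±m₁, j₂±m₂, J±M) = (3,3,4,1,6,3)
P² = 207360/77
sum k=0..1:
  [0] +1/288 = 1/288
  [1] −1/72 = -1/72
S = -1/96
C² = P²·S² = 45/154 ; C = -0.540562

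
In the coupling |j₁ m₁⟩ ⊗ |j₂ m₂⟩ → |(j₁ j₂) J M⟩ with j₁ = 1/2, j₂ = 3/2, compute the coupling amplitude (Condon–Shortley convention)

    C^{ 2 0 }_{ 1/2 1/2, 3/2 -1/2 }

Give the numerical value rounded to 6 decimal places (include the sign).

+√(1/2) ≈ +0.707107

√[5·0!1!3!/5! · 1!0!1!2!2!2!] = √(2)
  +(−1)^0/∏(0,0,0,1,1,2)! = 1/2  (running 1/2)
⟨..|..⟩ = √(2)·(1/2) = +0.707107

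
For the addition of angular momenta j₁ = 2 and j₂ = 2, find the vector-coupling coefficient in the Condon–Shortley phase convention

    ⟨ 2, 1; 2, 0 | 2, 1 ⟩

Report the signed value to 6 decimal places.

-0.267261  (= −√(1/14))

√[5·2!2!2!/7! · 3!1!2!2!3!1!] = √(8/7)
  +(−1)^0/∏(0,2,1,2,1,0)! = 1/4  (running 1/4)
  +(−1)^1/∏(1,1,0,1,2,1)! = -1/2  (running -1/4)
⟨..|..⟩ = √(8/7)·(-1/4) = -0.267261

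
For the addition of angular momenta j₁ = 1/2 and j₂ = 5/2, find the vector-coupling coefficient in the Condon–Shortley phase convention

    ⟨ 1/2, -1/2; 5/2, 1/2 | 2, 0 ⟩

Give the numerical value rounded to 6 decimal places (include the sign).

√[5·1!0!4!/6! · 0!1!3!2!2!2!] = √(8)
  +(−1)^1/∏(1,0,0,2,0,2)! = -1/4  (running -1/4)
⟨..|..⟩ = √(8)·(-1/4) = -0.707107

−√(1/2) ≈ -0.707107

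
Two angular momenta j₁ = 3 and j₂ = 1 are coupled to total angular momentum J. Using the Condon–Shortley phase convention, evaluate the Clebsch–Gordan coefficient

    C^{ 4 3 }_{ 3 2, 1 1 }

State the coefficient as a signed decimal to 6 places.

+0.866025

√[9·0!6!2!/9! · 5!1!2!0!7!1!] = √(43200)
  +(−1)^0/∏(0,0,1,2,5,0)! = 1/240  (running 1/240)
⟨..|..⟩ = √(43200)·(1/240) = +0.866025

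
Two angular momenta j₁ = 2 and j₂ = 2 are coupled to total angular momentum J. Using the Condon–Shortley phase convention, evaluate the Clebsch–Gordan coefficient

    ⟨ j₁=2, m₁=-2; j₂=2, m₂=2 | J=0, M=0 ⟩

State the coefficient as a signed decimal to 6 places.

+0.447214  (= +√(1/5))

j₁+j₂−J=4  J+j₁−j₂=0  J−j₁+j₂=0  j₁+j₂+J+1=5
(j₁±m₁, j₂±m₂, J±M) = (0,4,4,0,0,0)
P² = 576/5
sum k=4..4:
  [4] +1/24 = 1/24
S = 1/24
C² = P²·S² = 1/5 ; C = +0.447214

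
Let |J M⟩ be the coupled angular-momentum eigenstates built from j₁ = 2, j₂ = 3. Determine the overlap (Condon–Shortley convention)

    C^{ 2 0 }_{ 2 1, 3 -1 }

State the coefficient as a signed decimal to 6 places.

j₁+j₂−J=3  J+j₁−j₂=1  J−j₁+j₂=3  j₁+j₂+J+1=8
(j₁±m₁, j₂±m₂, J±M) = (3,1,2,4,2,2)
P² = 36/7
sum k=0..1:
  [0] +1/12 = 1/12
  [1] −1/4 = -1/4
S = -1/6
C² = P²·S² = 1/7 ; C = -0.377964

−√(1/7) ≈ -0.377964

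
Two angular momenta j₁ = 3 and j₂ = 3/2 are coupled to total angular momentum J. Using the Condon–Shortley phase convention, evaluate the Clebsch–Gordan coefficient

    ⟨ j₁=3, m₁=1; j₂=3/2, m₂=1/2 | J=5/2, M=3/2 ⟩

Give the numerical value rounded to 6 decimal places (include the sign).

√[6·2!4!1!/8! · 4!2!2!1!4!1!] = √(576/35)
  +(−1)^1/∏(1,1,1,1,3,0)! = -1/6  (running -1/6)
  +(−1)^2/∏(2,0,0,0,4,1)! = 1/48  (running -7/48)
⟨..|..⟩ = √(576/35)·(-7/48) = -0.591608

-0.591608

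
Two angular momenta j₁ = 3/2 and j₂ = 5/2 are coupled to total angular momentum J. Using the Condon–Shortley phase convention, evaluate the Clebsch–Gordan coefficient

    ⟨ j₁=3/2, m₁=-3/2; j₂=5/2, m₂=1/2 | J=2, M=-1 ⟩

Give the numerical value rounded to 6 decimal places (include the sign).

triangle: 2!×1!×3!/7! = 12/5040
(j±m)!: 0!×3!×3!×2!×1!×3! = 432
prefactor² = (2J+1)×Δ×N² = 36/7
  k=2: +1/(2!×0!×1!×1!×0!×2!) = 1/4
Σ = 1/4  ⇒  CG² = 36/7×1/4² = 9/28
CG = +√(9/28) = +0.566947

+√(9/28) = +0.566947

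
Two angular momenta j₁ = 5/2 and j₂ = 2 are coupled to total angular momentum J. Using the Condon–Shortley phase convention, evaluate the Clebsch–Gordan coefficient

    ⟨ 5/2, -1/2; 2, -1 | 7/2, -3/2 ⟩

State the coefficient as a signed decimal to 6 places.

+0.308607  (= +√(2/21))

j₁+j₂−J=1  J+j₁−j₂=4  J−j₁+j₂=3  j₁+j₂+J+1=9
(j₁±m₁, j₂±m₂, J±M) = (2,3,1,3,2,5)
P² = 384/7
sum k=0..1:
  [0] +1/12 = 1/12
  [1] −1/24 = -1/24
S = 1/24
C² = P²·S² = 2/21 ; C = +0.308607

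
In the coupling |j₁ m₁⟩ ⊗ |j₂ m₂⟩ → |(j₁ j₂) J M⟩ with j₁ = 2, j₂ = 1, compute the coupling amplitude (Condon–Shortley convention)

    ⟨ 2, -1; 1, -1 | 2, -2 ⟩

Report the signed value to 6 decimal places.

triangle: 1!×3!×1!/6! = 6/720
(j±m)!: 1!×3!×0!×2!×0!×4! = 288
prefactor² = (2J+1)×Δ×N² = 12
  k=0: +1/(0!×1!×3!×0!×0!×1!) = 1/6
Σ = 1/6  ⇒  CG² = 12×1/6² = 1/3
CG = +√(1/3) = +0.577350

+0.577350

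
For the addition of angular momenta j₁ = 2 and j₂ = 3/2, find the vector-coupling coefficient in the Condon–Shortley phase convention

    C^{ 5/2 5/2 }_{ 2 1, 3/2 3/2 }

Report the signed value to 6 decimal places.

j₁+j₂−J=1  J+j₁−j₂=3  J−j₁+j₂=2  j₁+j₂+J+1=7
(j₁±m₁, j₂±m₂, J±M) = (3,1,3,0,5,0)
P² = 432/7
sum k=1..1:
  [1] −1/12 = -1/12
S = -1/12
C² = P²·S² = 3/7 ; C = -0.654654

-0.654654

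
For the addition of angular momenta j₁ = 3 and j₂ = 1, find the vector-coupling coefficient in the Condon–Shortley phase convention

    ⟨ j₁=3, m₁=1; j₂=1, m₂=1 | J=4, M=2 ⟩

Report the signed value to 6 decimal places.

+√(15/28) ≈ +0.731925

√[9·0!6!2!/9! · 4!2!2!0!6!2!] = √(34560/7)
  +(−1)^0/∏(0,0,2,2,4,0)! = 1/96  (running 1/96)
⟨..|..⟩ = √(34560/7)·(1/96) = +0.731925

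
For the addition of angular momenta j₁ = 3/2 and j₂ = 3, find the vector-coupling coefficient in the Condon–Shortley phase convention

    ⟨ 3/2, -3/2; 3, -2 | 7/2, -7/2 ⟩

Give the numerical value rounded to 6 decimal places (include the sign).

triangle: 1!·2!·5!/9! = 240/362880
(j±m)!: 0!·3!·1!·5!·0!·7! = 3628800
prefactor² = (2J+1)·Δ·N² = 19200
  k=1: −1/(1!·0!·2!·0!·0!·5!) = -1/240
Σ = -1/240  ⇒  CG² = 19200·(-1/240)² = 1/3
CG = −√(1/3) = -0.577350

-0.577350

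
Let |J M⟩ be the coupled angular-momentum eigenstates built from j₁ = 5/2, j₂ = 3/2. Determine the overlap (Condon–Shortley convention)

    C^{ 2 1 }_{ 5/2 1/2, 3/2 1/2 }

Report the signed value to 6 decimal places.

−√(25/84) ≈ -0.545545

triangle: 2!×3!×1!/7! = 12/5040
(j±m)!: 3!×2!×2!×1!×3!×1! = 144
prefactor² = (2J+1)×Δ×N² = 12/7
  k=1: −1/(1!×1!×1!×1!×2!×0!) = -1/2
  k=2: +1/(2!×0!×0!×0!×3!×1!) = 1/12
Σ = -5/12  ⇒  CG² = 12/7×(-5/12)² = 25/84
CG = −√(25/84) = -0.545545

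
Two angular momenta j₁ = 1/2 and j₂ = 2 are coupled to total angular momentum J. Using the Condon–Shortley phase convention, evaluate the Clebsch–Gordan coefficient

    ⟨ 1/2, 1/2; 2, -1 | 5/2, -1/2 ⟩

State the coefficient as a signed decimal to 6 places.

√[6·0!1!4!/6! · 1!0!1!3!2!3!] = √(72/5)
  +(−1)^0/∏(0,0,0,1,1,3)! = 1/6  (running 1/6)
⟨..|..⟩ = √(72/5)·(1/6) = +0.632456

+0.632456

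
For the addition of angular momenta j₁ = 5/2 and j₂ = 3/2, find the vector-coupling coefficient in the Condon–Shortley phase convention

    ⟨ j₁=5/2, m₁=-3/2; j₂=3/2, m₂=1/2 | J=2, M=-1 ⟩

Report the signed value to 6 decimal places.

triangle: 2!*3!*1!/7! = 12/5040
(j±m)!: 1!*4!*2!*1!*1!*3! = 288
prefactor² = (2J+1)*Δ*N² = 24/7
  k=1: −1/(1!*1!*3!*1!*0!*0!) = -1/6
  k=2: +1/(2!*0!*2!*0!*1!*1!) = 1/4
Σ = 1/12  ⇒  CG² = 24/7*1/12² = 1/42
CG = +√(1/42) = +0.154303

+0.154303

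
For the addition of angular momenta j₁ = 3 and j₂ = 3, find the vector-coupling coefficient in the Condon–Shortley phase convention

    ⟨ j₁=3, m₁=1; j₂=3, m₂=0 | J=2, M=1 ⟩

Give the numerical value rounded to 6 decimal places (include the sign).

+0.154303

√[5·4!2!2!/9! · 4!2!3!3!3!1!] = √(96/7)
  +(−1)^1/∏(1,3,1,2,1,0)! = -1/12  (running -1/12)
  +(−1)^2/∏(2,2,0,1,2,1)! = 1/8  (running 1/24)
⟨..|..⟩ = √(96/7)·(1/24) = +0.154303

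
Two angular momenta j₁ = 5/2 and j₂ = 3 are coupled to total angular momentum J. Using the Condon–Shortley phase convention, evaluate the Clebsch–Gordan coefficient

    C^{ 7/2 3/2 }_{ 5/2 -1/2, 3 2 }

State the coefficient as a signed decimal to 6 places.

+√(2/21) ≈ +0.308607

√[8·2!3!4!/10! · 2!3!5!1!5!2!] = √(1536/7)
  +(−1)^1/∏(1,1,2,4,1,0)! = -1/48  (running -1/48)
  +(−1)^2/∏(2,0,1,3,2,1)! = 1/24  (running 1/48)
⟨..|..⟩ = √(1536/7)·(1/48) = +0.308607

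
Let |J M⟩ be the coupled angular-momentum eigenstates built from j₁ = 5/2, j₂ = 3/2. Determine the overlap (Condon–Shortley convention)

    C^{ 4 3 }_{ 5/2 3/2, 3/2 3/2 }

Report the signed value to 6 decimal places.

triangle: 0!×5!×3!/9! = 720/362880
(j±m)!: 4!×1!×3!×0!×7!×1! = 725760
prefactor² = (2J+1)×Δ×N² = 12960
  k=0: +1/(0!×0!×1!×3!×4!×0!) = 1/144
Σ = 1/144  ⇒  CG² = 12960×1/144² = 5/8
CG = +√(5/8) = +0.790569

+0.790569  (= +√(5/8))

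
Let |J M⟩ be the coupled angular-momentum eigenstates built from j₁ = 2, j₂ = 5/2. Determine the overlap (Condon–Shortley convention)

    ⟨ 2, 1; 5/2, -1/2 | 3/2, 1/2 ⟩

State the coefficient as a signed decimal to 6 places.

triangle: 3!·1!·2!/7! = 12/5040
(j±m)!: 3!·1!·2!·3!·2!·1! = 144
prefactor² = (2J+1)·Δ·N² = 48/35
  k=0: +1/(0!·3!·1!·2!·0!·0!) = 1/12
  k=1: −1/(1!·2!·0!·1!·1!·1!) = -1/2
Σ = -5/12  ⇒  CG² = 48/35·(-5/12)² = 5/21
CG = −√(5/21) = -0.487950

-0.487950  (= −√(5/21))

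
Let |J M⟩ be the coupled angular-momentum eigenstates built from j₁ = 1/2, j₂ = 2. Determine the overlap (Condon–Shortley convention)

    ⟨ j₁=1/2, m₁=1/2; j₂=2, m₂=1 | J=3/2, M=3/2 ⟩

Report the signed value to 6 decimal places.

√[4·1!0!3!/5! · 1!0!3!1!3!0!] = √(36/5)
  +(−1)^0/∏(0,1,0,3,0,0)! = 1/6  (running 1/6)
⟨..|..⟩ = √(36/5)·(1/6) = +0.447214

+0.447214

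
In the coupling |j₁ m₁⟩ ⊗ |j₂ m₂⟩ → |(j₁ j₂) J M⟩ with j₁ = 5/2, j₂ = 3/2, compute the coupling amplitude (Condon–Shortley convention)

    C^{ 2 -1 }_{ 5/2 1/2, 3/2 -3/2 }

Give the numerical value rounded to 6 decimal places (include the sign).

+0.566947  (= +√(9/28))

triangle: 2!×3!×1!/7! = 12/5040
(j±m)!: 3!×2!×0!×3!×1!×3! = 432
prefactor² = (2J+1)×Δ×N² = 36/7
  k=0: +1/(0!×2!×2!×0!×1!×1!) = 1/4
Σ = 1/4  ⇒  CG² = 36/7×1/4² = 9/28
CG = +√(9/28) = +0.566947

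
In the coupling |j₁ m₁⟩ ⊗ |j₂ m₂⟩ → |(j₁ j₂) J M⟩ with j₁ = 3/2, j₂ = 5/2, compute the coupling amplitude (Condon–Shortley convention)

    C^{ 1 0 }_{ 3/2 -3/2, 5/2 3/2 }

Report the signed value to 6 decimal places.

j₁+j₂−J=3  J+j₁−j₂=0  J−j₁+j₂=2  j₁+j₂+J+1=6
(j₁±m₁, j₂±m₂, J±M) = (0,3,4,1,1,1)
P² = 36/5
sum k=3..3:
  [3] −1/6 = -1/6
S = -1/6
C² = P²·S² = 1/5 ; C = -0.447214

-0.447214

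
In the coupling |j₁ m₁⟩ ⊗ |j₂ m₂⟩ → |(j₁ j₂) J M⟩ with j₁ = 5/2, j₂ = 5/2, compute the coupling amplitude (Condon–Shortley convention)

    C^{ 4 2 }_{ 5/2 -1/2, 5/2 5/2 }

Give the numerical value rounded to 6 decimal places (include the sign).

-0.566947  (= −√(9/28))

√[9·1!4!4!/10! · 2!3!5!0!6!2!] = √(20736/7)
  +(−1)^1/∏(1,0,2,4,2,0)! = -1/96  (running -1/96)
⟨..|..⟩ = √(20736/7)·(-1/96) = -0.566947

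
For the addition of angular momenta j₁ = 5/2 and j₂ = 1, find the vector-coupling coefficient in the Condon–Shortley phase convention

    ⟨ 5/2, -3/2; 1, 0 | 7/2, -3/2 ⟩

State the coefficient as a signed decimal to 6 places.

√[8·0!5!2!/8! · 1!4!1!1!2!5!] = √(1920/7)
  +(−1)^0/∏(0,0,4,1,1,1)! = 1/24  (running 1/24)
⟨..|..⟩ = √(1920/7)·(1/24) = +0.690066

+√(10/21) ≈ +0.690066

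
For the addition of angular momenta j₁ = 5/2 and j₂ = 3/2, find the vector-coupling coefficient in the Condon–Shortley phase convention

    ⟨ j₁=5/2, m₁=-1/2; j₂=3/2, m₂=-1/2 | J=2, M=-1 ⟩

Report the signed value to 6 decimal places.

triangle: 2!*3!*1!/7! = 12/5040
(j±m)!: 2!*3!*1!*2!*1!*3! = 144
prefactor² = (2J+1)*Δ*N² = 12/7
  k=0: +1/(0!*2!*3!*1!*0!*0!) = 1/12
  k=1: −1/(1!*1!*2!*0!*1!*1!) = -1/2
Σ = -5/12  ⇒  CG² = 12/7*(-5/12)² = 25/84
CG = −√(25/84) = -0.545545

−√(25/84) = -0.545545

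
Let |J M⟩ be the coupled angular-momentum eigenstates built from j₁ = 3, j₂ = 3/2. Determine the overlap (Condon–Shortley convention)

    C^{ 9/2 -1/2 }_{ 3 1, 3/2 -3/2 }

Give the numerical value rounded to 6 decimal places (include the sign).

triangle: 0!×6!×3!/10! = 4320/3628800
(j±m)!: 4!×2!×0!×3!×4!×5! = 829440
prefactor² = (2J+1)×Δ×N² = 69120/7
  k=0: +1/(0!×0!×2!×0!×4!×3!) = 1/288
Σ = 1/288  ⇒  CG² = 69120/7×1/288² = 5/42
CG = +√(5/42) = +0.345033

+√(5/42) = +0.345033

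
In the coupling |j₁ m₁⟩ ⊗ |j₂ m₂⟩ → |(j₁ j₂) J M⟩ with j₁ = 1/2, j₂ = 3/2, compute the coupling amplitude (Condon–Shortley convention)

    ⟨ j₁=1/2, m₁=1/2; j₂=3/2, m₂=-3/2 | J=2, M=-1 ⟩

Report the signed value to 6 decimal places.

triangle: 0!*1!*3!/5! = 6/120
(j±m)!: 1!*0!*0!*3!*1!*3! = 36
prefactor² = (2J+1)*Δ*N² = 9
  k=0: +1/(0!*0!*0!*0!*1!*3!) = 1/6
Σ = 1/6  ⇒  CG² = 9*1/6² = 1/4
CG = +√(1/4) = +0.500000

+√(1/4) ≈ +0.500000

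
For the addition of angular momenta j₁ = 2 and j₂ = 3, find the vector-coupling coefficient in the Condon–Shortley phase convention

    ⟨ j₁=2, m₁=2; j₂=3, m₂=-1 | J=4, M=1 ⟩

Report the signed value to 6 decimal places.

j₁+j₂−J=1  J+j₁−j₂=3  J−j₁+j₂=5  j₁+j₂+J+1=10
(j₁±m₁, j₂±m₂, J±M) = (4,0,2,4,5,3)
P² = 10368/7
sum k=0..0:
  [0] +1/72 = 1/72
S = 1/72
C² = P²·S² = 2/7 ; C = +0.534522

+0.534522  (= +√(2/7))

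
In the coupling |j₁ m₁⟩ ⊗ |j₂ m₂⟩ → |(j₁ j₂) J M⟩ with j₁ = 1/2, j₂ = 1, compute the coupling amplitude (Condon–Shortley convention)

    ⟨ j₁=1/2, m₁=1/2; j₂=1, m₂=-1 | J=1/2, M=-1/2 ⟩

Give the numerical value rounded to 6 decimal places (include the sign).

j₁+j₂−J=1  J+j₁−j₂=0  J−j₁+j₂=1  j₁+j₂+J+1=3
(j₁±m₁, j₂±m₂, J±M) = (1,0,0,2,0,1)
P² = 2/3
sum k=0..0:
  [0] +1/1 = 1
S = 1
C² = P²·S² = 2/3 ; C = +0.816497

+√(2/3) = +0.816497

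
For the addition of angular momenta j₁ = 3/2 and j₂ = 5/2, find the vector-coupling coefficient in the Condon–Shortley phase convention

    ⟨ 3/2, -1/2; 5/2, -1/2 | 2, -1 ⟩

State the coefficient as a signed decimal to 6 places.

√[5·2!1!3!/7! · 1!2!2!3!1!3!] = √(12/7)
  +(−1)^1/∏(1,1,1,1,0,2)! = -1/2  (running -1/2)
  +(−1)^2/∏(2,0,0,0,1,3)! = 1/12  (running -5/12)
⟨..|..⟩ = √(12/7)·(-5/12) = -0.545545

−√(25/84) = -0.545545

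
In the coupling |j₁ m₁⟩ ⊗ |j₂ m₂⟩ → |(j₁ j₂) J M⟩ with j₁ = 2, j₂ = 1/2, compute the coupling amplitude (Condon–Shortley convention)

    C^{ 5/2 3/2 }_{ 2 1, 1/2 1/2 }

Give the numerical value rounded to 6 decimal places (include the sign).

√[6·0!4!1!/6! · 3!1!1!0!4!1!] = √(144/5)
  +(−1)^0/∏(0,0,1,1,3,0)! = 1/6  (running 1/6)
⟨..|..⟩ = √(144/5)·(1/6) = +0.894427

+√(4/5) = +0.894427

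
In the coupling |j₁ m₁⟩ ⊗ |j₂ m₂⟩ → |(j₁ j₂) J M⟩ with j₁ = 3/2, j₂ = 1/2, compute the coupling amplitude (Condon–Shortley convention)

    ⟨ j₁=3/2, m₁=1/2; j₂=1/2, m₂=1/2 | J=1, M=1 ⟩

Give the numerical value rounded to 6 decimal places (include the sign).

-0.500000

√[3·1!2!0!/4! · 2!1!1!0!2!0!] = √(1)
  +(−1)^1/∏(1,0,0,0,2,0)! = -1/2  (running -1/2)
⟨..|..⟩ = √(1)·(-1/2) = -0.500000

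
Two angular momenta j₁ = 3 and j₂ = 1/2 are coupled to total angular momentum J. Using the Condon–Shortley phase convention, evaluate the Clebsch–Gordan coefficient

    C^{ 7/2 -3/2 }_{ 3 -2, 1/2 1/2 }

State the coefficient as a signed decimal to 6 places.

+√(2/7) ≈ +0.534522

triangle: 0!·6!·1!/8! = 720/40320
(j±m)!: 1!·5!·1!·0!·2!·5! = 28800
prefactor² = (2J+1)·Δ·N² = 28800/7
  k=0: +1/(0!·0!·5!·1!·1!·0!) = 1/120
Σ = 1/120  ⇒  CG² = 28800/7·1/120² = 2/7
CG = +√(2/7) = +0.534522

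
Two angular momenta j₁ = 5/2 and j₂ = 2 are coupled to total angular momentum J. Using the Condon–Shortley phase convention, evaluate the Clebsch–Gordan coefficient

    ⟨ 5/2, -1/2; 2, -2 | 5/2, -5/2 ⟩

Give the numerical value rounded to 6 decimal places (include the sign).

√[6·2!3!2!/8! · 2!3!0!4!0!5!] = √(864/7)
  +(−1)^0/∏(0,2,3,0,0,2)! = 1/24  (running 1/24)
⟨..|..⟩ = √(864/7)·(1/24) = +0.462910

+0.462910  (= +√(3/14))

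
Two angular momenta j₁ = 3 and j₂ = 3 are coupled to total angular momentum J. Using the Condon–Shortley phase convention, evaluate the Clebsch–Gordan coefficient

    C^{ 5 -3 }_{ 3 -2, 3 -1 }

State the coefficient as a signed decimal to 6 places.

−√(1/6) = -0.408248

j₁+j₂−J=1  J+j₁−j₂=5  J−j₁+j₂=5  j₁+j₂+J+1=12
(j₁±m₁, j₂±m₂, J±M) = (1,5,2,4,2,8)
P² = 153600
sum k=0..1:
  [0] +1/1440 = 1/1440
  [1] −1/576 = -1/576
S = -1/960
C² = P²·S² = 1/6 ; C = -0.408248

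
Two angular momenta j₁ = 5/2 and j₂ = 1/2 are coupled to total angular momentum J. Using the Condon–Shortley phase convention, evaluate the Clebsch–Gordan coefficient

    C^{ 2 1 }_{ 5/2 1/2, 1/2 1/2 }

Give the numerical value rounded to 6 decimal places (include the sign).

j₁+j₂−J=1  J+j₁−j₂=4  J−j₁+j₂=0  j₁+j₂+J+1=6
(j₁±m₁, j₂±m₂, J±M) = (3,2,1,0,3,1)
P² = 12
sum k=1..1:
  [1] −1/6 = -1/6
S = -1/6
C² = P²·S² = 1/3 ; C = -0.577350

-0.577350  (= −√(1/3))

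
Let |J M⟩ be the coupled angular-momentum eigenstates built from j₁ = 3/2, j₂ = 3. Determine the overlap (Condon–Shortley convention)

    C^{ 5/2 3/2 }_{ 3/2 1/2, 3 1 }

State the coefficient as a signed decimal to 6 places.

−√(7/20) = -0.591608

triangle: 2!·1!·4!/8! = 48/40320
(j±m)!: 2!·1!·4!·2!·4!·1! = 2304
prefactor² = (2J+1)·Δ·N² = 576/35
  k=0: +1/(0!·2!·1!·4!·0!·0!) = 1/48
  k=1: −1/(1!·1!·0!·3!·1!·1!) = -1/6
Σ = -7/48  ⇒  CG² = 576/35·(-7/48)² = 7/20
CG = −√(7/20) = -0.591608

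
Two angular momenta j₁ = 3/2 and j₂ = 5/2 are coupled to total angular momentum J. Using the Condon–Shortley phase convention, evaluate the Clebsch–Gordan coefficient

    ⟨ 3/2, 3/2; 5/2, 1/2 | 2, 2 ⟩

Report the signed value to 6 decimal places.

√[5·2!1!3!/7! · 3!0!3!2!4!0!] = √(144/7)
  +(−1)^0/∏(0,2,0,3,1,0)! = 1/12  (running 1/12)
⟨..|..⟩ = √(144/7)·(1/12) = +0.377964

+√(1/7) ≈ +0.377964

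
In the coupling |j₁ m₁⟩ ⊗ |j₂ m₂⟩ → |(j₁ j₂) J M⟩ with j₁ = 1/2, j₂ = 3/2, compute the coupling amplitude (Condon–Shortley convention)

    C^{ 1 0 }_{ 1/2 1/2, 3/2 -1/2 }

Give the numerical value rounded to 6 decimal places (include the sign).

√[3·1!0!2!/4! · 1!0!1!2!1!1!] = √(1/2)
  +(−1)^0/∏(0,1,0,1,0,1)! = 1  (running 1)
⟨..|..⟩ = √(1/2)·(1) = +0.707107

+√(1/2) ≈ +0.707107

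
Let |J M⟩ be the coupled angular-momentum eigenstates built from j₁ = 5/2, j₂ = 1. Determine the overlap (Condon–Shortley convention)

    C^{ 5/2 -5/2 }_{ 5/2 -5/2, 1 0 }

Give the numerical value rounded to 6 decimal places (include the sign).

-0.845154

j₁+j₂−J=1  J+j₁−j₂=4  J−j₁+j₂=1  j₁+j₂+J+1=7
(j₁±m₁, j₂±m₂, J±M) = (0,5,1,1,0,5)
P² = 2880/7
sum k=1..1:
  [1] −1/24 = -1/24
S = -1/24
C² = P²·S² = 5/7 ; C = -0.845154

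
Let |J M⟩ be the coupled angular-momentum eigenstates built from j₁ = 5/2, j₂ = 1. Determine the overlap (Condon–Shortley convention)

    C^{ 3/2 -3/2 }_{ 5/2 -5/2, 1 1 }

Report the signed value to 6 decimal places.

triangle: 2!·3!·0!/6! = 12/720
(j±m)!: 0!·5!·2!·0!·0!·3! = 1440
prefactor² = (2J+1)·Δ·N² = 96
  k=2: +1/(2!·0!·3!·0!·0!·0!) = 1/12
Σ = 1/12  ⇒  CG² = 96·1/12² = 2/3
CG = +√(2/3) = +0.816497

+√(2/3) ≈ +0.816497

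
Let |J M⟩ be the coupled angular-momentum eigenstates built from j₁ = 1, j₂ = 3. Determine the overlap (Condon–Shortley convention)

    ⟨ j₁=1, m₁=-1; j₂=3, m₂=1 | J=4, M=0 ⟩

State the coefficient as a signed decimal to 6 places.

+0.462910

√[9·0!2!6!/9! · 0!2!4!2!4!4!] = √(13824/7)
  +(−1)^0/∏(0,0,2,4,0,2)! = 1/96  (running 1/96)
⟨..|..⟩ = √(13824/7)·(1/96) = +0.462910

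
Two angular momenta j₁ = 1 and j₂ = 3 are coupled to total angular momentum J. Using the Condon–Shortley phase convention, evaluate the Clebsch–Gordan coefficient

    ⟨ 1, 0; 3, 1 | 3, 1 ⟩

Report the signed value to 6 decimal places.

j₁+j₂−J=1  J+j₁−j₂=1  J−j₁+j₂=5  j₁+j₂+J+1=8
(j₁±m₁, j₂±m₂, J±M) = (1,1,4,2,4,2)
P² = 48
sum k=0..1:
  [0] +1/24 = 1/24
  [1] −1/12 = -1/12
S = -1/24
C² = P²·S² = 1/12 ; C = -0.288675

-0.288675  (= −√(1/12))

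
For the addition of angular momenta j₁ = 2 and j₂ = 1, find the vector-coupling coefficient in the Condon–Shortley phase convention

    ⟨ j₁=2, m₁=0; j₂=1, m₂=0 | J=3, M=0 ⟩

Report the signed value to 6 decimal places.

+√(3/5) = +0.774597

√[7·0!4!2!/7! · 2!2!1!1!3!3!] = √(48/5)
  +(−1)^0/∏(0,0,2,1,2,1)! = 1/4  (running 1/4)
⟨..|..⟩ = √(48/5)·(1/4) = +0.774597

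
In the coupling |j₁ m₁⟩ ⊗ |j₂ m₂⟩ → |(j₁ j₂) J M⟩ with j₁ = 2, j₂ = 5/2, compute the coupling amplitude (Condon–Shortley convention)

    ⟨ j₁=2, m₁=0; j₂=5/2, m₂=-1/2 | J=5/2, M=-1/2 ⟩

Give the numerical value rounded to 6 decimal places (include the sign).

j₁+j₂−J=2  J+j₁−j₂=2  J−j₁+j₂=3  j₁+j₂+J+1=8
(j₁±m₁, j₂±m₂, J±M) = (2,2,2,3,2,3)
P² = 72/35
sum k=0..2:
  [0] +1/8 = 1/8
  [1] −1/2 = -1/2
  [2] +1/24 = 1/24
S = -1/3
C² = P²·S² = 8/35 ; C = -0.478091

-0.478091  (= −√(8/35))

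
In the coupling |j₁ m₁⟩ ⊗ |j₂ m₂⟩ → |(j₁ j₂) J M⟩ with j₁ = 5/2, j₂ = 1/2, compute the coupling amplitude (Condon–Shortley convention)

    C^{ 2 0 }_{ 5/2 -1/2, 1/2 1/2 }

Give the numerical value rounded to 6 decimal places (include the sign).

√[5·1!4!0!/6! · 2!3!1!0!2!2!] = √(8)
  +(−1)^1/∏(1,0,2,0,2,0)! = -1/4  (running -1/4)
⟨..|..⟩ = √(8)·(-1/4) = -0.707107

−√(1/2) ≈ -0.707107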